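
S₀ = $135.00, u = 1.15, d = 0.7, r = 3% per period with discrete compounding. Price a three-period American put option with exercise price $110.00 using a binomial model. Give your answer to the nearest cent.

Risk-neutral probability p = (1 + 0.03 − 0.7)/(1.15 − 0.7) = 0.3300/0.4500 = 0.7333
Terminal stock prices: S_uuu = 205.3, S_uud = 125, S_udd = 76.07, S_ddd = 46.3
Terminal payoffs (K − S): max(-95.32, 0) = 0, max(-14.98, 0) = 0, max(33.93, 0) = 33.93, max(63.7, 0) = 63.7
Node uu (S = 178.5): continuation = 1/1.03·[0.7333·0.0000 + 0.2667·0.0000] = 0.0000; exercise value = 0.0000 ≤ continuation, so V_uu = 0.0000
Node ud (S = 108.7): continuation = 1/1.03·[0.7333·0.0000 + 0.2667·33.9275] = 8.7838; exercise value = 1.3250 ≤ continuation, so V_ud = 8.7838
Node dd (S = 66.15): continuation = 1/1.03·[0.7333·33.9275 + 0.2667·63.6950] = 40.6461; exercise value = 43.8500 > continuation, so V_dd = 43.8500 (exercise)
Node u (S = 155.2): continuation = 1/1.03·[0.7333·0.0000 + 0.2667·8.7838] = 2.2741; exercise value = 0.0000 ≤ continuation, so V_u = 2.2741
Node d (S = 94.5): continuation = 1/1.03·[0.7333·8.7838 + 0.2667·43.8500] = 17.6066; exercise value = 15.5000 ≤ continuation, so V_d = 17.6066
Node 0 (S = 135): continuation = 1/1.03·[0.7333·2.2741 + 0.2667·17.6066] = 6.1775; exercise value = 0.0000 ≤ continuation, so V_0 = 6.1775

$6.18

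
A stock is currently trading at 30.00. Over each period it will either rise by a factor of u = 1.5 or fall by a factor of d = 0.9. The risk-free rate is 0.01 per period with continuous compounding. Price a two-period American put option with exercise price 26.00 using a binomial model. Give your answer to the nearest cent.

Risk-neutral probability p = (e^0.01 − 0.9)/(1.5 − 0.9) = 0.1101/0.6000 = 0.1834
Terminal stock prices: S_uu = 67.5, S_ud = 40.5, S_dd = 24.3
Terminal payoffs (K − S): max(-41.5, 0) = 0, max(-14.5, 0) = 0, max(1.7, 0) = 1.7
Node u (S = 45): continuation = e^(−0.01)·[0.1834·0.0000 + 0.8166·0.0000] = 0.0000; exercise value = 0.0000 ≤ continuation, so V_u = 0.0000
Node d (S = 27): continuation = e^(−0.01)·[0.1834·0.0000 + 0.8166·1.7000] = 1.3744; exercise value = 0.0000 ≤ continuation, so V_d = 1.3744
Node 0 (S = 30): continuation = e^(−0.01)·[0.1834·0.0000 + 0.8166·1.3744] = 1.1111; exercise value = 0.0000 ≤ continuation, so V_0 = 1.1111

1.11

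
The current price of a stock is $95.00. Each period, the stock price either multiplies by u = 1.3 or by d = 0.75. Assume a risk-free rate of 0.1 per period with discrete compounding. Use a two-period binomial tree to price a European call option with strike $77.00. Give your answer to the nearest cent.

$33.94

Risk-neutral probability p = (1 + 0.1 − 0.75)/(1.3 − 0.75) = 0.3500/0.5500 = 0.6364
Terminal stock prices: S_uu = 160.6, S_ud = 92.62, S_dd = 53.44
Terminal payoffs (S − K): max(83.55, 0) = 83.55, max(15.62, 0) = 15.62, max(-23.56, 0) = 0
Node u (S = 123.5): V_u = 1/1.1·[0.6364·83.5500 + 0.3636·15.6250] = 53.5000
Node d (S = 71.25): V_d = 1/1.1·[0.6364·15.6250 + 0.3636·0.0000] = 9.0393
Node 0 (S = 95): V_0 = 1/1.1·[0.6364·53.5000 + 0.3636·9.0393] = 33.9386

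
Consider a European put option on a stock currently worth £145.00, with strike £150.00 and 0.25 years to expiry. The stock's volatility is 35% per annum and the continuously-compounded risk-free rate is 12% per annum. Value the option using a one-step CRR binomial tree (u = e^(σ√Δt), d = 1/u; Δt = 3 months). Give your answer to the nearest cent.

£12.54

CRR parameters: u = e^(σ√Δt) = e^(0.35·√0.25) = 1.1912, d = 1/u = 0.8395
Per-period rate: rΔt = 0.12·0.25 = 0.03, so R = e^0.03 = 1.0305
Risk-neutral probability p = (e^0.03 − 0.8395)/(1.1912 − 0.8395) = 0.1910/0.3518 = 0.5429
Terminal stock prices: S_u = 172.7, S_d = 121.7
Terminal payoffs (K − S): max(-22.73, 0) = 0, max(28.28, 0) = 28.28
Node 0 (S = 145): V_0 = e^(−0.03)·[0.5429·0.0000 + 0.4571·28.2787] = 12.5433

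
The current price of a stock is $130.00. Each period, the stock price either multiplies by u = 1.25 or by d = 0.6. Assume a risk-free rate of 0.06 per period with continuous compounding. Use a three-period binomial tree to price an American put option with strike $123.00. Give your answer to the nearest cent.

Risk-neutral probability p = (e^0.06 − 0.6)/(1.25 − 0.6) = 0.4618/0.6500 = 0.7105
Terminal stock prices: S_uuu = 253.9, S_uud = 121.9, S_udd = 58.5, S_ddd = 28.08
Terminal payoffs (K − S): max(-130.9, 0) = 0, max(1.125, 0) = 1.125, max(64.5, 0) = 64.5, max(94.92, 0) = 94.92
Node uu (S = 203.1): continuation = e^(−0.06)·[0.7105·0.0000 + 0.2895·1.1250] = 0.3067; exercise value = 0.0000 ≤ continuation, so V_uu = 0.3067
Node ud (S = 97.5): continuation = e^(−0.06)·[0.7105·1.1250 + 0.2895·64.5000] = 18.3370; exercise value = 25.5000 > continuation, so V_ud = 25.5000 (exercise)
Node dd (S = 46.8): continuation = e^(−0.06)·[0.7105·64.5000 + 0.2895·94.9200] = 69.0370; exercise value = 76.2000 > continuation, so V_dd = 76.2000 (exercise)
Node u (S = 162.5): continuation = e^(−0.06)·[0.7105·0.3067 + 0.2895·25.5000] = 7.1571; exercise value = 0.0000 ≤ continuation, so V_u = 7.1571
Node d (S = 78): continuation = e^(−0.06)·[0.7105·25.5000 + 0.2895·76.2000] = 37.8370; exercise value = 45.0000 > continuation, so V_d = 45.0000 (exercise)
Node 0 (S = 130): continuation = e^(−0.06)·[0.7105·7.1571 + 0.2895·45.0000] = 17.0572; exercise value = 0.0000 ≤ continuation, so V_0 = 17.0572

$17.06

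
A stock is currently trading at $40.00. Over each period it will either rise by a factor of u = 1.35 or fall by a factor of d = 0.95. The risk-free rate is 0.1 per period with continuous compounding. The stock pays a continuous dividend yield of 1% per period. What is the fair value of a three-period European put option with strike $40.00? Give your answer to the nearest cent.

Per-period risk-free factor R = e^0.1 = 1.1052; dividend-adjusted growth = e^(0.1−0.01) = 1.0942.
Risk-neutral probability p = (1.0942 − 0.95)/(1.35 − 0.95) = 0.1442/0.4000 = 0.3604
Terminal stock prices: S_uuu = 98.42, S_uud = 69.25, S_udd = 48.73, S_ddd = 34.29
Terminal payoffs (K − S): max(-58.42, 0) = 0, max(-29.25, 0) = 0, max(-8.735, 0) = 0, max(5.705, 0) = 5.705
Node uu (S = 72.9): V_uu = e^(−0.1)·[0.3604·0.0000 + 0.6396·0.0000] = 0.0000
Node ud (S = 51.3): V_ud = e^(−0.1)·[0.3604·0.0000 + 0.6396·0.0000] = 0.0000
Node dd (S = 36.1): V_dd = e^(−0.1)·[0.3604·0.0000 + 0.6396·5.7050] = 3.3015
Node u (S = 54): V_u = e^(−0.1)·[0.3604·0.0000 + 0.6396·0.0000] = 0.0000
Node d (S = 38): V_d = e^(−0.1)·[0.3604·0.0000 + 0.6396·3.3015] = 1.9106
Node 0 (S = 40): V_0 = e^(−0.1)·[0.3604·0.0000 + 0.6396·1.9106] = 1.1057

$1.11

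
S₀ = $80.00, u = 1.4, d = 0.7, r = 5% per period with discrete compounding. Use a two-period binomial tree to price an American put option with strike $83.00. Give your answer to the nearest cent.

Risk-neutral probability p = (1 + 0.05 − 0.7)/(1.4 − 0.7) = 0.3500/0.7000 = 0.5000
Terminal stock prices: S_uu = 156.8, S_ud = 78.4, S_dd = 39.2
Terminal payoffs (K − S): max(-73.8, 0) = 0, max(4.6, 0) = 4.6, max(43.8, 0) = 43.8
Node u (S = 112): continuation = 1/1.05·[0.5000·0.0000 + 0.5000·4.6000] = 2.1905; exercise value = 0.0000 ≤ continuation, so V_u = 2.1905
Node d (S = 56): continuation = 1/1.05·[0.5000·4.6000 + 0.5000·43.8000] = 23.0476; exercise value = 27.0000 > continuation, so V_d = 27.0000 (exercise)
Node 0 (S = 80): continuation = 1/1.05·[0.5000·2.1905 + 0.5000·27.0000] = 13.9002; exercise value = 3.0000 ≤ continuation, so V_0 = 13.9002

$13.90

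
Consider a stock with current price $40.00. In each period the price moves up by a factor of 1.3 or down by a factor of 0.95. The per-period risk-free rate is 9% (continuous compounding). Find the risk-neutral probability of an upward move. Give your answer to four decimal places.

Risk-neutral probability p = (e^0.09 − 0.95)/(1.3 − 0.95) = 0.1442/0.3500 = 0.4119

p = 0.4119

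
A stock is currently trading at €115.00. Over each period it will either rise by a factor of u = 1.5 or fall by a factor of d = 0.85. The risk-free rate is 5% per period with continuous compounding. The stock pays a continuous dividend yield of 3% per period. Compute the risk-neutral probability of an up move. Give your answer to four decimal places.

Per-period risk-free factor R = e^0.05 = 1.0513; dividend-adjusted growth = e^(0.05−0.03) = 1.0202.
Risk-neutral probability p = (1.0202 − 0.85)/(1.5 − 0.85) = 0.1702/0.6500 = 0.2618

p = 0.2618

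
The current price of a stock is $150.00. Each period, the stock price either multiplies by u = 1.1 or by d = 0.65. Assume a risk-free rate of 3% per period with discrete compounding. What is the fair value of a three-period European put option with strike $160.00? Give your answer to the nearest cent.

$18.27

Risk-neutral probability p = (1 + 0.03 − 0.65)/(1.1 − 0.65) = 0.3800/0.4500 = 0.8444
Terminal stock prices: S_uuu = 199.7, S_uud = 118, S_udd = 69.71, S_ddd = 41.19
Terminal payoffs (K − S): max(-39.65, 0) = 0, max(42.02, 0) = 42.02, max(90.29, 0) = 90.29, max(118.8, 0) = 118.8
Node uu (S = 181.5): V_uu = 1/1.03·[0.8444·0.0000 + 0.1556·42.0250] = 6.3468
Node ud (S = 107.2): V_ud = 1/1.03·[0.8444·42.0250 + 0.1556·90.2875] = 48.0898
Node dd (S = 63.38): V_dd = 1/1.03·[0.8444·90.2875 + 0.1556·118.8063] = 91.9648
Node u (S = 165): V_u = 1/1.03·[0.8444·6.3468 + 0.1556·48.0898] = 12.4662
Node d (S = 97.5): V_d = 1/1.03·[0.8444·48.0898 + 0.1556·91.9648] = 53.3153
Node 0 (S = 150): V_0 = 1/1.03·[0.8444·12.4662 + 0.1556·53.3153] = 18.2723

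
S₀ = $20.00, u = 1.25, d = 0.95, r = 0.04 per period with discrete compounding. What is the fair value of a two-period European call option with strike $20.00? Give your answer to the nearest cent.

Risk-neutral probability p = (1 + 0.04 − 0.95)/(1.25 − 0.95) = 0.0900/0.3000 = 0.3000
Terminal stock prices: S_uu = 31.25, S_ud = 23.75, S_dd = 18.05
Terminal payoffs (S − K): max(11.25, 0) = 11.25, max(3.75, 0) = 3.75, max(-1.95, 0) = 0
Node u (S = 25): V_u = 1/1.04·[0.3000·11.2500 + 0.7000·3.7500] = 5.7692
Node d (S = 19): V_d = 1/1.04·[0.3000·3.7500 + 0.7000·0.0000] = 1.0817
Node 0 (S = 20): V_0 = 1/1.04·[0.3000·5.7692 + 0.7000·1.0817] = 2.3923

$2.39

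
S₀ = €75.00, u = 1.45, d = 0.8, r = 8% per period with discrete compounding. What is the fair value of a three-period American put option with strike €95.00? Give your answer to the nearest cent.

Risk-neutral probability p = (1 + 0.08 − 0.8)/(1.45 − 0.8) = 0.2800/0.6500 = 0.4308
Terminal stock prices: S_uuu = 228.6, S_uud = 126.2, S_udd = 69.6, S_ddd = 38.4
Terminal payoffs (K − S): max(-133.6, 0) = 0, max(-31.15, 0) = 0, max(25.4, 0) = 25.4, max(56.6, 0) = 56.6
Node uu (S = 157.7): continuation = 1/1.08·[0.4308·0.0000 + 0.5692·0.0000] = 0.0000; exercise value = 0.0000 ≤ continuation, so V_uu = 0.0000
Node ud (S = 87): continuation = 1/1.08·[0.4308·0.0000 + 0.5692·25.4000] = 13.3875; exercise value = 8.0000 ≤ continuation, so V_ud = 13.3875
Node dd (S = 48): continuation = 1/1.08·[0.4308·25.4000 + 0.5692·56.6000] = 39.9630; exercise value = 47.0000 > continuation, so V_dd = 47.0000 (exercise)
Node u (S = 108.8): continuation = 1/1.08·[0.4308·0.0000 + 0.5692·13.3875] = 7.0561; exercise value = 0.0000 ≤ continuation, so V_u = 7.0561
Node d (S = 60): continuation = 1/1.08·[0.4308·13.3875 + 0.5692·47.0000] = 30.1118; exercise value = 35.0000 > continuation, so V_d = 35.0000 (exercise)
Node 0 (S = 75): continuation = 1/1.08·[0.4308·7.0561 + 0.5692·35.0000] = 21.2617; exercise value = 20.0000 ≤ continuation, so V_0 = 21.2617

€21.26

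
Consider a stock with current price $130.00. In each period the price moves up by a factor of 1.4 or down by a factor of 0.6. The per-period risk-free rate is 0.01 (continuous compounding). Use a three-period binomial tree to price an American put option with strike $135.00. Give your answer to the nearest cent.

Risk-neutral probability p = (e^0.01 − 0.6)/(1.4 − 0.6) = 0.4101/0.8000 = 0.5126
Terminal stock prices: S_uuu = 356.7, S_uud = 152.9, S_udd = 65.52, S_ddd = 28.08
Terminal payoffs (K − S): max(-221.7, 0) = 0, max(-17.88, 0) = 0, max(69.48, 0) = 69.48, max(106.9, 0) = 106.9
Node uu (S = 254.8): continuation = e^(−0.01)·[0.5126·0.0000 + 0.4874·0.0000] = 0.0000; exercise value = 0.0000 ≤ continuation, so V_uu = 0.0000
Node ud (S = 109.2): continuation = e^(−0.01)·[0.5126·0.0000 + 0.4874·69.4800] = 33.5302; exercise value = 25.8000 ≤ continuation, so V_ud = 33.5302
Node dd (S = 46.8): continuation = e^(−0.01)·[0.5126·69.4800 + 0.4874·106.9200] = 86.8567; exercise value = 88.2000 > continuation, so V_dd = 88.2000 (exercise)
Node u (S = 182): continuation = e^(−0.01)·[0.5126·0.0000 + 0.4874·33.5302] = 16.1812; exercise value = 0.0000 ≤ continuation, so V_u = 16.1812
Node d (S = 78): continuation = e^(−0.01)·[0.5126·33.5302 + 0.4874·88.2000] = 59.5795; exercise value = 57.0000 ≤ continuation, so V_d = 59.5795
Node 0 (S = 130): continuation = e^(−0.01)·[0.5126·16.1812 + 0.4874·59.5795] = 36.9637; exercise value = 5.0000 ≤ continuation, so V_0 = 36.9637

$36.96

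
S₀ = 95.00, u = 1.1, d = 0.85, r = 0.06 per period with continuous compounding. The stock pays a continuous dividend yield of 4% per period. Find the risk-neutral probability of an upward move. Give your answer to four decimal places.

Per-period risk-free factor R = e^0.06 = 1.0618; dividend-adjusted growth = e^(0.06−0.04) = 1.0202.
Risk-neutral probability p = (1.0202 − 0.85)/(1.1 − 0.85) = 0.1702/0.2500 = 0.6808

p = 0.6808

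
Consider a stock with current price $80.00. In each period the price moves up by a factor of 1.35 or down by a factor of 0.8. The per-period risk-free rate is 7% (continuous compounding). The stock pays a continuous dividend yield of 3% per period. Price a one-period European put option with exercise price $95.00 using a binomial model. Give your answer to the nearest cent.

$16.25

Per-period risk-free factor R = e^0.07 = 1.0725; dividend-adjusted growth = e^(0.07−0.03) = 1.0408.
Risk-neutral probability p = (1.0408 − 0.8)/(1.35 − 0.8) = 0.2408/0.5500 = 0.4378
Terminal stock prices: S_u = 108, S_d = 64
Terminal payoffs (K − S): max(-13, 0) = 0, max(31, 0) = 31
Node 0 (S = 80): V_0 = e^(−0.07)·[0.4378·0.0000 + 0.5622·31.0000] = 16.2489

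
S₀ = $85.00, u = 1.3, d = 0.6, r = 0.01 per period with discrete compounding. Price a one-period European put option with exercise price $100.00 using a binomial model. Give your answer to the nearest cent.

$20.10

Risk-neutral probability p = (1 + 0.01 − 0.6)/(1.3 − 0.6) = 0.4100/0.7000 = 0.5857
Terminal stock prices: S_u = 110.5, S_d = 51
Terminal payoffs (K − S): max(-10.5, 0) = 0, max(49, 0) = 49
Node 0 (S = 85): V_0 = 1/1.01·[0.5857·0.0000 + 0.4143·49.0000] = 20.0990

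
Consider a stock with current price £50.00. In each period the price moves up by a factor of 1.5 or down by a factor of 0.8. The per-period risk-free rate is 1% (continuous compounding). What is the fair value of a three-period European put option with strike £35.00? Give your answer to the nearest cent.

Risk-neutral probability p = (e^0.01 − 0.8)/(1.5 − 0.8) = 0.2101/0.7000 = 0.3001
Terminal stock prices: S_uuu = 168.8, S_uud = 90, S_udd = 48, S_ddd = 25.6
Terminal payoffs (K − S): max(-133.8, 0) = 0, max(-55, 0) = 0, max(-13, 0) = 0, max(9.4, 0) = 9.4
Node uu (S = 112.5): V_uu = e^(−0.01)·[0.3001·0.0000 + 0.6999·0.0000] = 0.0000
Node ud (S = 60): V_ud = e^(−0.01)·[0.3001·0.0000 + 0.6999·0.0000] = 0.0000
Node dd (S = 32): V_dd = e^(−0.01)·[0.3001·0.0000 + 0.6999·9.4000] = 6.5139
Node u (S = 75): V_u = e^(−0.01)·[0.3001·0.0000 + 0.6999·0.0000] = 0.0000
Node d (S = 40): V_d = e^(−0.01)·[0.3001·0.0000 + 0.6999·6.5139] = 4.5139
Node 0 (S = 50): V_0 = e^(−0.01)·[0.3001·0.0000 + 0.6999·4.5139] = 3.1279

£3.13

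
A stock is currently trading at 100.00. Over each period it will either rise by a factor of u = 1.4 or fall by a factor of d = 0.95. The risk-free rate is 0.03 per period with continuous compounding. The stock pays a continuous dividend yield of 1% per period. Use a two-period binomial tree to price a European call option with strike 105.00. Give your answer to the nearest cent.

9.03

Per-period risk-free factor R = e^0.03 = 1.0305; dividend-adjusted growth = e^(0.03−0.01) = 1.0202.
Risk-neutral probability p = (1.0202 − 0.95)/(1.4 − 0.95) = 0.0702/0.4500 = 0.1560
Terminal stock prices: S_uu = 196, S_ud = 133, S_dd = 90.25
Terminal payoffs (S − K): max(91, 0) = 91, max(28, 0) = 28, max(-14.75, 0) = 0
Node u (S = 140): V_u = e^(−0.03)·[0.1560·91.0000 + 0.8440·28.0000] = 36.7102
Node d (S = 95): V_d = e^(−0.03)·[0.1560·28.0000 + 0.8440·0.0000] = 4.2390
Node 0 (S = 100): V_0 = e^(−0.03)·[0.1560·36.7102 + 0.8440·4.2390] = 9.0296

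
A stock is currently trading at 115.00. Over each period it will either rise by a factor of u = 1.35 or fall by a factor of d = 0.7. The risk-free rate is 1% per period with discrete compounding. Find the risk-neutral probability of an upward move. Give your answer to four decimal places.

p = 0.4769

Risk-neutral probability p = (1 + 0.01 − 0.7)/(1.35 − 0.7) = 0.3100/0.6500 = 0.4769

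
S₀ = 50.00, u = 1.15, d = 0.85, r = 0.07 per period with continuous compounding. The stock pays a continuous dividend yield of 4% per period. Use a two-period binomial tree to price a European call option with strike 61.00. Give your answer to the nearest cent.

Per-period risk-free factor R = e^0.07 = 1.0725; dividend-adjusted growth = e^(0.07−0.04) = 1.0305.
Risk-neutral probability p = (1.0305 − 0.85)/(1.15 − 0.85) = 0.1805/0.3000 = 0.6015
Terminal stock prices: S_uu = 66.12, S_ud = 48.87, S_dd = 36.12
Terminal payoffs (S − K): max(5.125, 0) = 5.125, max(-12.13, 0) = 0, max(-24.88, 0) = 0
Node u (S = 57.5): V_u = e^(−0.07)·[0.6015·5.1250 + 0.3985·0.0000] = 2.8744
Node d (S = 42.5): V_d = e^(−0.07)·[0.6015·0.0000 + 0.3985·0.0000] = 0.0000
Node 0 (S = 50): V_0 = e^(−0.07)·[0.6015·2.8744 + 0.3985·0.0000] = 1.6121

1.61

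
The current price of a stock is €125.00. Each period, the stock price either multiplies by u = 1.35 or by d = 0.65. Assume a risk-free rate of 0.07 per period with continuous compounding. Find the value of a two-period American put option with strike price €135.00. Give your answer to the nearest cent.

Risk-neutral probability p = (e^0.07 − 0.65)/(1.35 − 0.65) = 0.4225/0.7000 = 0.6036
Terminal stock prices: S_uu = 227.8, S_ud = 109.7, S_dd = 52.81
Terminal payoffs (K − S): max(-92.81, 0) = 0, max(25.31, 0) = 25.31, max(82.19, 0) = 82.19
Node u (S = 168.8): continuation = e^(−0.07)·[0.6036·0.0000 + 0.3964·25.3125] = 9.3559; exercise value = 0.0000 ≤ continuation, so V_u = 9.3559
Node d (S = 81.25): continuation = e^(−0.07)·[0.6036·25.3125 + 0.3964·82.1875] = 44.6232; exercise value = 53.7500 > continuation, so V_d = 53.7500 (exercise)
Node 0 (S = 125): continuation = e^(−0.07)·[0.6036·9.3559 + 0.3964·53.7500] = 25.1322; exercise value = 10.0000 ≤ continuation, so V_0 = 25.1322

€25.13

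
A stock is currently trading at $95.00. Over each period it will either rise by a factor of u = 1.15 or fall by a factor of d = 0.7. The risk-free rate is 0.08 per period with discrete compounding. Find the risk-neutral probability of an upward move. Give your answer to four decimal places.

p = 0.8444

Risk-neutral probability p = (1 + 0.08 − 0.7)/(1.15 − 0.7) = 0.3800/0.4500 = 0.8444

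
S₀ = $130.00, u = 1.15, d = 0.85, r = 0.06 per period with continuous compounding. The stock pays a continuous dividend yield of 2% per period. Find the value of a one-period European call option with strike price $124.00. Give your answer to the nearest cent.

$15.27

Per-period risk-free factor R = e^0.06 = 1.0618; dividend-adjusted growth = e^(0.06−0.02) = 1.0408.
Risk-neutral probability p = (1.0408 − 0.85)/(1.15 − 0.85) = 0.1908/0.3000 = 0.6360
Terminal stock prices: S_u = 149.5, S_d = 110.5
Terminal payoffs (S − K): max(25.5, 0) = 25.5, max(-13.5, 0) = 0
Node 0 (S = 130): V_0 = e^(−0.06)·[0.6360·25.5000 + 0.3640·0.0000] = 15.2744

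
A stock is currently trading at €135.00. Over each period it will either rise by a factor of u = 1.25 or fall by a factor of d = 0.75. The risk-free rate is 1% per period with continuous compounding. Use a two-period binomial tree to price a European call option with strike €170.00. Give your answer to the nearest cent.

€10.85

Risk-neutral probability p = (e^0.01 − 0.75)/(1.25 − 0.75) = 0.2601/0.5000 = 0.5201
Terminal stock prices: S_uu = 210.9, S_ud = 126.6, S_dd = 75.94
Terminal payoffs (S − K): max(40.94, 0) = 40.94, max(-43.44, 0) = 0, max(-94.06, 0) = 0
Node u (S = 168.8): V_u = e^(−0.01)·[0.5201·40.9375 + 0.4799·0.0000] = 21.0798
Node d (S = 101.2): V_d = e^(−0.01)·[0.5201·0.0000 + 0.4799·0.0000] = 0.0000
Node 0 (S = 135): V_0 = e^(−0.01)·[0.5201·21.0798 + 0.4799·0.0000] = 10.8545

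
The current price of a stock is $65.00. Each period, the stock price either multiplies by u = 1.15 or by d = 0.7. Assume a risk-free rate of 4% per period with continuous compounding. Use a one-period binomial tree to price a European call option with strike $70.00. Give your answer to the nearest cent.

$3.46

Risk-neutral probability p = (e^0.04 − 0.7)/(1.15 − 0.7) = 0.3408/0.4500 = 0.7574
Terminal stock prices: S_u = 74.75, S_d = 45.5
Terminal payoffs (S − K): max(4.75, 0) = 4.75, max(-24.5, 0) = 0
Node 0 (S = 65): V_0 = e^(−0.04)·[0.7574·4.7500 + 0.2426·0.0000] = 3.4564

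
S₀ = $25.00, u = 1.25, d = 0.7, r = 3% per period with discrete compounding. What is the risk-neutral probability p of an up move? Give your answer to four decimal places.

Risk-neutral probability p = (1 + 0.03 − 0.7)/(1.25 − 0.7) = 0.3300/0.5500 = 0.6000

p = 0.6000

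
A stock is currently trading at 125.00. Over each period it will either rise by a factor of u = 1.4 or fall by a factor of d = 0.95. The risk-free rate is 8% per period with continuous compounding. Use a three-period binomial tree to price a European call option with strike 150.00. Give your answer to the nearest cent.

18.75

Risk-neutral probability p = (e^0.08 − 0.95)/(1.4 − 0.95) = 0.1333/0.4500 = 0.2962
Terminal stock prices: S_uuu = 343, S_uud = 232.7, S_udd = 157.9, S_ddd = 107.2
Terminal payoffs (S − K): max(193, 0) = 193, max(82.75, 0) = 82.75, max(7.938, 0) = 7.938, max(-42.83, 0) = 0
Node uu (S = 245): V_uu = e^(−0.08)·[0.2962·193.0000 + 0.7038·82.7500] = 106.5325
Node ud (S = 166.2): V_ud = e^(−0.08)·[0.2962·82.7500 + 0.7038·7.9375] = 27.7825
Node dd (S = 112.8): V_dd = e^(−0.08)·[0.2962·7.9375 + 0.7038·0.0000] = 2.1703
Node u (S = 175): V_u = e^(−0.08)·[0.2962·106.5325 + 0.7038·27.7825] = 47.1784
Node d (S = 118.8): V_d = e^(−0.08)·[0.2962·27.7825 + 0.7038·2.1703] = 9.0064
Node 0 (S = 125): V_0 = e^(−0.08)·[0.2962·47.1784 + 0.7038·9.0064] = 18.7510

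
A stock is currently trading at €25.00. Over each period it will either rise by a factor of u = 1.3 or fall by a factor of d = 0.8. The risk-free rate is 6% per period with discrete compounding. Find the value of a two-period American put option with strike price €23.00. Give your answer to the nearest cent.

€1.44

Risk-neutral probability p = (1 + 0.06 − 0.8)/(1.3 − 0.8) = 0.2600/0.5000 = 0.5200
Terminal stock prices: S_uu = 42.25, S_ud = 26, S_dd = 16
Terminal payoffs (K − S): max(-19.25, 0) = 0, max(-3, 0) = 0, max(7, 0) = 7
Node u (S = 32.5): continuation = 1/1.06·[0.5200·0.0000 + 0.4800·0.0000] = 0.0000; exercise value = 0.0000 ≤ continuation, so V_u = 0.0000
Node d (S = 20): continuation = 1/1.06·[0.5200·0.0000 + 0.4800·7.0000] = 3.1698; exercise value = 3.0000 ≤ continuation, so V_d = 3.1698
Node 0 (S = 25): continuation = 1/1.06·[0.5200·0.0000 + 0.4800·3.1698] = 1.4354; exercise value = 0.0000 ≤ continuation, so V_0 = 1.4354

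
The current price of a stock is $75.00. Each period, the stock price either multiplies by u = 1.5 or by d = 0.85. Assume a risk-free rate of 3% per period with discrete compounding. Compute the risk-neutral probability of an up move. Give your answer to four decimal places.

Risk-neutral probability p = (1 + 0.03 − 0.85)/(1.5 − 0.85) = 0.1800/0.6500 = 0.2769

p = 0.2769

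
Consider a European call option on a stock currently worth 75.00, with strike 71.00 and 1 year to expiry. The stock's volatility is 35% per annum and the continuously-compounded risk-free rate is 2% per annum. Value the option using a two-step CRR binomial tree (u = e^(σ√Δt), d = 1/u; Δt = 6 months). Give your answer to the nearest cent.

CRR parameters: u = e^(σ√Δt) = e^(0.35·√0.5) = 1.2808, d = 1/u = 0.7808
Per-period rate: rΔt = 0.02·0.5 = 0.01, so R = e^0.01 = 1.0101
Risk-neutral probability p = (e^0.01 − 0.7808)/(1.2808 − 0.7808) = 0.2293/0.5000 = 0.4585
Terminal stock prices: S_uu = 123, S_ud = 75, S_dd = 45.72
Terminal payoffs (S − K): max(52.03, 0) = 52.03, max(4, 0) = 4, max(-25.28, 0) = 0
Node u (S = 96.06): V_u = e^(−0.01)·[0.4585·52.0343 + 0.5415·4.0000] = 25.7667
Node d (S = 58.56): V_d = e^(−0.01)·[0.4585·4.0000 + 0.5415·0.0000] = 1.8159
Node 0 (S = 75): V_0 = e^(−0.01)·[0.4585·25.7667 + 0.5415·1.8159] = 12.6710

12.67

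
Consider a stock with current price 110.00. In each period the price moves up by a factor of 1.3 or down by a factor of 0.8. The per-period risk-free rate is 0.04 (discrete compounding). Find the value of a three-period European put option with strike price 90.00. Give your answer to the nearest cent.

Risk-neutral probability p = (1 + 0.04 − 0.8)/(1.3 − 0.8) = 0.2400/0.5000 = 0.4800
Terminal stock prices: S_uuu = 241.7, S_uud = 148.7, S_udd = 91.52, S_ddd = 56.32
Terminal payoffs (K − S): max(-151.7, 0) = 0, max(-58.72, 0) = 0, max(-1.52, 0) = 0, max(33.68, 0) = 33.68
Node uu (S = 185.9): V_uu = 1/1.04·[0.4800·0.0000 + 0.5200·0.0000] = 0.0000
Node ud (S = 114.4): V_ud = 1/1.04·[0.4800·0.0000 + 0.5200·0.0000] = 0.0000
Node dd (S = 70.4): V_dd = 1/1.04·[0.4800·0.0000 + 0.5200·33.6800] = 16.8400
Node u (S = 143): V_u = 1/1.04·[0.4800·0.0000 + 0.5200·0.0000] = 0.0000
Node d (S = 88): V_d = 1/1.04·[0.4800·0.0000 + 0.5200·16.8400] = 8.4200
Node 0 (S = 110): V_0 = 1/1.04·[0.4800·0.0000 + 0.5200·8.4200] = 4.2100

4.21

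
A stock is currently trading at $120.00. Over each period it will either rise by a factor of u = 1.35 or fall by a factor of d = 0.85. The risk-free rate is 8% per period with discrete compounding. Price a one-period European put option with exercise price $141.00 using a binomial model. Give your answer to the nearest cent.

Risk-neutral probability p = (1 + 0.08 − 0.85)/(1.35 − 0.85) = 0.2300/0.5000 = 0.4600
Terminal stock prices: S_u = 162, S_d = 102
Terminal payoffs (K − S): max(-21, 0) = 0, max(39, 0) = 39
Node 0 (S = 120): V_0 = 1/1.08·[0.4600·0.0000 + 0.5400·39.0000] = 19.5000

$19.50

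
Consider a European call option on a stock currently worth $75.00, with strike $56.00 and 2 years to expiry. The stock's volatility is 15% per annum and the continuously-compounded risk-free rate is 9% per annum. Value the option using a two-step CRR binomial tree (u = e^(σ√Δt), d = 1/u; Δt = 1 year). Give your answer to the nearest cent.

$28.24

CRR parameters: u = e^(σ√Δt) = e^(0.15·√1) = 1.1618, d = 1/u = 0.8607
Per-period rate: rΔt = 0.09·1 = 0.09, so R = e^0.09 = 1.0942
Risk-neutral probability p = (e^0.09 − 0.8607)/(1.1618 − 0.8607) = 0.2335/0.3011 = 0.7753
Terminal stock prices: S_uu = 101.2, S_ud = 75, S_dd = 55.56
Terminal payoffs (S − K): max(45.24, 0) = 45.24, max(19, 0) = 19, max(-0.4386, 0) = 0
Node u (S = 87.14): V_u = e^(−0.09)·[0.7753·45.2394 + 0.2247·19.0000] = 35.9574
Node d (S = 64.55): V_d = e^(−0.09)·[0.7753·19.0000 + 0.2247·0.0000] = 13.4630
Node 0 (S = 75): V_0 = e^(−0.09)·[0.7753·35.9574 + 0.2247·13.4630] = 28.2434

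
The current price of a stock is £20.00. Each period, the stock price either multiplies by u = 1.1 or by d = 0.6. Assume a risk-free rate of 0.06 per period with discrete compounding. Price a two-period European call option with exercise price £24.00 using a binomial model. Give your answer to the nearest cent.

Risk-neutral probability p = (1 + 0.06 − 0.6)/(1.1 − 0.6) = 0.4600/0.5000 = 0.9200
Terminal stock prices: S_uu = 24.2, S_ud = 13.2, S_dd = 7.2
Terminal payoffs (S − K): max(0.2, 0) = 0.2, max(-10.8, 0) = 0, max(-16.8, 0) = 0
Node u (S = 22): V_u = 1/1.06·[0.9200·0.2000 + 0.0800·0.0000] = 0.1736
Node d (S = 12): V_d = 1/1.06·[0.9200·0.0000 + 0.0800·0.0000] = 0.0000
Node 0 (S = 20): V_0 = 1/1.06·[0.9200·0.1736 + 0.0800·0.0000] = 0.1507

£0.15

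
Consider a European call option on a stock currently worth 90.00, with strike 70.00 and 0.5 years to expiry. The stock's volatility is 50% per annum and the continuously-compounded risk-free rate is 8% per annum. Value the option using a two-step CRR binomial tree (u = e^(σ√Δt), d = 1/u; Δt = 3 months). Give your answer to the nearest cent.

26.78

CRR parameters: u = e^(σ√Δt) = e^(0.5·√0.25) = 1.2840, d = 1/u = 0.7788
Per-period rate: rΔt = 0.08·0.25 = 0.02, so R = e^0.02 = 1.0202
Risk-neutral probability p = (e^0.02 − 0.7788)/(1.2840 − 0.7788) = 0.2414/0.5052 = 0.4778
Terminal stock prices: S_uu = 148.4, S_ud = 90, S_dd = 54.59
Terminal payoffs (S − K): max(78.38, 0) = 78.38, max(20, 0) = 20, max(-15.41, 0) = 0
Node u (S = 115.6): V_u = e^(−0.02)·[0.4778·78.3849 + 0.5222·20.0000] = 46.9484
Node d (S = 70.09): V_d = e^(−0.02)·[0.4778·20.0000 + 0.5222·0.0000] = 9.3669
Node 0 (S = 90): V_0 = e^(−0.02)·[0.4778·46.9484 + 0.5222·9.3669] = 26.7826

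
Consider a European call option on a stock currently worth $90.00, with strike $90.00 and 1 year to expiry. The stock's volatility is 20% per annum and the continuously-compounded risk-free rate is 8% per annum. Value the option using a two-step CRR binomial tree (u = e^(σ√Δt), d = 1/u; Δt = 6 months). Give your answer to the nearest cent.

$10.06

CRR parameters: u = e^(σ√Δt) = e^(0.2·√0.5) = 1.1519, d = 1/u = 0.8681
Per-period rate: rΔt = 0.08·0.5 = 0.04, so R = e^0.04 = 1.0408
Risk-neutral probability p = (e^0.04 − 0.8681)/(1.1519 − 0.8681) = 0.1727/0.2838 = 0.6085
Terminal stock prices: S_uu = 119.4, S_ud = 90, S_dd = 67.83
Terminal payoffs (S − K): max(29.42, 0) = 29.42, max(0, 0) = 0, max(-22.17, 0) = 0
Node u (S = 103.7): V_u = e^(−0.04)·[0.6085·29.4207 + 0.3915·0.0000] = 17.2008
Node d (S = 78.13): V_d = e^(−0.04)·[0.6085·0.0000 + 0.3915·0.0000] = 0.0000
Node 0 (S = 90): V_0 = e^(−0.04)·[0.6085·17.2008 + 0.3915·0.0000] = 10.0565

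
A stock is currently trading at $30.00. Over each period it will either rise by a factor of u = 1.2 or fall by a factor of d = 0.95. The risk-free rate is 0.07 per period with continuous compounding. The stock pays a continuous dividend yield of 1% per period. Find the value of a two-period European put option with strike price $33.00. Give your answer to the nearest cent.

Per-period risk-free factor R = e^0.07 = 1.0725; dividend-adjusted growth = e^(0.07−0.01) = 1.0618.
Risk-neutral probability p = (1.0618 − 0.95)/(1.2 − 0.95) = 0.1118/0.2500 = 0.4473
Terminal stock prices: S_uu = 43.2, S_ud = 34.2, S_dd = 27.07
Terminal payoffs (K − S): max(-10.2, 0) = 0, max(-1.2, 0) = 0, max(5.925, 0) = 5.925
Node u (S = 36): V_u = e^(−0.07)·[0.4473·0.0000 + 0.5527·0.0000] = 0.0000
Node d (S = 28.5): V_d = e^(−0.07)·[0.4473·0.0000 + 0.5527·5.9250] = 3.0531
Node 0 (S = 30): V_0 = e^(−0.07)·[0.4473·0.0000 + 0.5527·3.0531] = 1.5732

$1.57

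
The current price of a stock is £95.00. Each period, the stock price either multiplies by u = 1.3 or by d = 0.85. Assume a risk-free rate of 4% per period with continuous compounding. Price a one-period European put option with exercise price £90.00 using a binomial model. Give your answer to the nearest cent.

£5.12

Risk-neutral probability p = (e^0.04 − 0.85)/(1.3 − 0.85) = 0.1908/0.4500 = 0.4240
Terminal stock prices: S_u = 123.5, S_d = 80.75
Terminal payoffs (K − S): max(-33.5, 0) = 0, max(9.25, 0) = 9.25
Node 0 (S = 95): V_0 = e^(−0.04)·[0.4240·0.0000 + 0.5760·9.2500] = 5.1189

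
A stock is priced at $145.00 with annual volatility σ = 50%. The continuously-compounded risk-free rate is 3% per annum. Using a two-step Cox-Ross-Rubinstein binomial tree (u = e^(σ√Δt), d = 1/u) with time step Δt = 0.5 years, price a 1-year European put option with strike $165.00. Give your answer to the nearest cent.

CRR parameters: u = e^(σ√Δt) = e^(0.5·√0.5) = 1.4241, d = 1/u = 0.7022
Per-period rate: rΔt = 0.03·0.5 = 0.015, so R = e^0.015 = 1.0151
Risk-neutral probability p = (e^0.015 − 0.7022)/(1.4241 − 0.7022) = 0.3129/0.7219 = 0.4335
Terminal stock prices: S_uu = 294.1, S_ud = 145, S_dd = 71.49
Terminal payoffs (K − S): max(-129.1, 0) = 0, max(20, 0) = 20, max(93.51, 0) = 93.51
Node u (S = 206.5): V_u = e^(−0.015)·[0.4335·0.0000 + 0.5665·20.0000] = 11.1622
Node d (S = 101.8): V_d = e^(−0.015)·[0.4335·20.0000 + 0.5665·93.5050] = 60.7261
Node 0 (S = 145): V_0 = e^(−0.015)·[0.4335·11.1622 + 0.5665·60.7261] = 38.6581

$38.66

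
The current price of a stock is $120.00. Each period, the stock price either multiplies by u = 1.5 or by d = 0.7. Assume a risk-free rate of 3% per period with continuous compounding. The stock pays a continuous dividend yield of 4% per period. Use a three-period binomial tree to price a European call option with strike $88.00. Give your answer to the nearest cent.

$37.09

Per-period risk-free factor R = e^0.03 = 1.0305; dividend-adjusted growth = e^(0.03−0.04) = 0.9900.
Risk-neutral probability p = (0.9900 − 0.7)/(1.5 − 0.7) = 0.2900/0.8000 = 0.3626
Terminal stock prices: S_uuu = 405, S_uud = 189, S_udd = 88.2, S_ddd = 41.16
Terminal payoffs (S − K): max(317, 0) = 317, max(101, 0) = 101, max(0.2, 0) = 0.2, max(-46.84, 0) = 0
Node uu (S = 270): V_uu = e^(−0.03)·[0.3626·317.0000 + 0.6374·101.0000] = 174.0139
Node ud (S = 126): V_ud = e^(−0.03)·[0.3626·101.0000 + 0.6374·0.2000] = 35.6603
Node dd (S = 58.8): V_dd = e^(−0.03)·[0.3626·0.2000 + 0.6374·0.0000] = 0.0704
Node u (S = 180): V_u = e^(−0.03)·[0.3626·174.0139 + 0.6374·35.6603] = 83.2857
Node d (S = 84): V_d = e^(−0.03)·[0.3626·35.6603 + 0.6374·0.0704] = 12.5905
Node 0 (S = 120): V_0 = e^(−0.03)·[0.3626·83.2857 + 0.6374·12.5905] = 37.0923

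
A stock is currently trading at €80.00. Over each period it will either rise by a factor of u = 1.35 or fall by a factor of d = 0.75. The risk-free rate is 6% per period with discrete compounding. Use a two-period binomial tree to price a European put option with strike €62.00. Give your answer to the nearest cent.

Risk-neutral probability p = (1 + 0.06 − 0.75)/(1.35 − 0.75) = 0.3100/0.6000 = 0.5167
Terminal stock prices: S_uu = 145.8, S_ud = 81, S_dd = 45
Terminal payoffs (K − S): max(-83.8, 0) = 0, max(-19, 0) = 0, max(17, 0) = 17
Node u (S = 108): V_u = 1/1.06·[0.5167·0.0000 + 0.4833·0.0000] = 0.0000
Node d (S = 60): V_d = 1/1.06·[0.5167·0.0000 + 0.4833·17.0000] = 7.7516
Node 0 (S = 80): V_0 = 1/1.06·[0.5167·0.0000 + 0.4833·7.7516] = 3.5345

€3.53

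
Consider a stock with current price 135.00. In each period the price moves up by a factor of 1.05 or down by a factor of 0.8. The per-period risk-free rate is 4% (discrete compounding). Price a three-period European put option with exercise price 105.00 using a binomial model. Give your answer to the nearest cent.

Risk-neutral probability p = (1 + 0.04 − 0.8)/(1.05 − 0.8) = 0.2400/0.2500 = 0.9600
Terminal stock prices: S_uuu = 156.3, S_uud = 119.1, S_udd = 90.72, S_ddd = 69.12
Terminal payoffs (K − S): max(-51.28, 0) = 0, max(-14.07, 0) = 0, max(14.28, 0) = 14.28, max(35.88, 0) = 35.88
Node uu (S = 148.8): V_uu = 1/1.04·[0.9600·0.0000 + 0.0400·0.0000] = 0.0000
Node ud (S = 113.4): V_ud = 1/1.04·[0.9600·0.0000 + 0.0400·14.2800] = 0.5492
Node dd (S = 86.4): V_dd = 1/1.04·[0.9600·14.2800 + 0.0400·35.8800] = 14.5615
Node u (S = 141.8): V_u = 1/1.04·[0.9600·0.0000 + 0.0400·0.5492] = 0.0211
Node d (S = 108): V_d = 1/1.04·[0.9600·0.5492 + 0.0400·14.5615] = 1.0670
Node 0 (S = 135): V_0 = 1/1.04·[0.9600·0.0211 + 0.0400·1.0670] = 0.0605

0.06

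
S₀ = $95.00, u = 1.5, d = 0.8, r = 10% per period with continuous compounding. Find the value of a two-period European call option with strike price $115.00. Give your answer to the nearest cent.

Risk-neutral probability p = (e^0.1 − 0.8)/(1.5 − 0.8) = 0.3052/0.7000 = 0.4360
Terminal stock prices: S_uu = 213.8, S_ud = 114, S_dd = 60.8
Terminal payoffs (S − K): max(98.75, 0) = 98.75, max(-1, 0) = 0, max(-54.2, 0) = 0
Node u (S = 142.5): V_u = e^(−0.1)·[0.4360·98.7500 + 0.5640·0.0000] = 38.9541
Node d (S = 76): V_d = e^(−0.1)·[0.4360·0.0000 + 0.5640·0.0000] = 0.0000
Node 0 (S = 95): V_0 = e^(−0.1)·[0.4360·38.9541 + 0.5640·0.0000] = 15.3663

$15.37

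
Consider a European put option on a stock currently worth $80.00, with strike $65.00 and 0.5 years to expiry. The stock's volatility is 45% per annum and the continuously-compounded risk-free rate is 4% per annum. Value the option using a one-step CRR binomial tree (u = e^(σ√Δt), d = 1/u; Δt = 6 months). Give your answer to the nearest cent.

$3.65

CRR parameters: u = e^(σ√Δt) = e^(0.45·√0.5) = 1.3746, d = 1/u = 0.7275
Per-period rate: rΔt = 0.04·0.5 = 0.02, so R = e^0.02 = 1.0202
Risk-neutral probability p = (e^0.02 − 0.7275)/(1.3746 − 0.7275) = 0.2927/0.6472 = 0.4523
Terminal stock prices: S_u = 110, S_d = 58.2
Terminal payoffs (K − S): max(-44.97, 0) = 0, max(6.803, 0) = 6.803
Node 0 (S = 80): V_0 = e^(−0.02)·[0.4523·0.0000 + 0.5477·6.8033] = 3.6522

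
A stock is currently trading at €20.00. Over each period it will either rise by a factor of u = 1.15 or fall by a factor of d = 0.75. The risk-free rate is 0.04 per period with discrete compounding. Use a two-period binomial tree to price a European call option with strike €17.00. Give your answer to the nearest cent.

€4.68

Risk-neutral probability p = (1 + 0.04 − 0.75)/(1.15 − 0.75) = 0.2900/0.4000 = 0.7250
Terminal stock prices: S_uu = 26.45, S_ud = 17.25, S_dd = 11.25
Terminal payoffs (S − K): max(9.45, 0) = 9.45, max(0.25, 0) = 0.25, max(-5.75, 0) = 0
Node u (S = 23): V_u = 1/1.04·[0.7250·9.4500 + 0.2750·0.2500] = 6.6538
Node d (S = 15): V_d = 1/1.04·[0.7250·0.2500 + 0.2750·0.0000] = 0.1743
Node 0 (S = 20): V_0 = 1/1.04·[0.7250·6.6538 + 0.2750·0.1743] = 4.6846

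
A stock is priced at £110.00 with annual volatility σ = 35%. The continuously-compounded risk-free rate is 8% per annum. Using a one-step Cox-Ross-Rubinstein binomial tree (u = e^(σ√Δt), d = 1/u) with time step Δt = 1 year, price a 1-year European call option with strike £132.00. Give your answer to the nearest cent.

£11.79

CRR parameters: u = e^(σ√Δt) = e^(0.35·√1) = 1.4191, d = 1/u = 0.7047
Per-period rate: rΔt = 0.08·1 = 0.08, so R = e^0.08 = 1.0833
Risk-neutral probability p = (e^0.08 − 0.7047)/(1.4191 − 0.7047) = 0.3786/0.7144 = 0.5300
Terminal stock prices: S_u = 156.1, S_d = 77.52
Terminal payoffs (S − K): max(24.1, 0) = 24.1, max(-54.48, 0) = 0
Node 0 (S = 110): V_0 = e^(−0.08)·[0.5300·24.0974 + 0.4700·0.0000] = 11.7890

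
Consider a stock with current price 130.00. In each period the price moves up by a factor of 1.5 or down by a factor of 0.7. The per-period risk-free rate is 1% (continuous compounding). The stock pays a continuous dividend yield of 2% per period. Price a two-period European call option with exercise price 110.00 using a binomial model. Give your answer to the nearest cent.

35.52

Per-period risk-free factor R = e^0.01 = 1.0101; dividend-adjusted growth = e^(0.01−0.02) = 0.9900.
Risk-neutral probability p = (0.9900 − 0.7)/(1.5 − 0.7) = 0.2900/0.8000 = 0.3626
Terminal stock prices: S_uu = 292.5, S_ud = 136.5, S_dd = 63.7
Terminal payoffs (S − K): max(182.5, 0) = 182.5, max(26.5, 0) = 26.5, max(-46.3, 0) = 0
Node u (S = 195): V_u = e^(−0.01)·[0.3626·182.5000 + 0.6374·26.5000] = 82.2333
Node d (S = 91): V_d = e^(−0.01)·[0.3626·26.5000 + 0.6374·0.0000] = 9.5123
Node 0 (S = 130): V_0 = e^(−0.01)·[0.3626·82.2333 + 0.6374·9.5123] = 35.5212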